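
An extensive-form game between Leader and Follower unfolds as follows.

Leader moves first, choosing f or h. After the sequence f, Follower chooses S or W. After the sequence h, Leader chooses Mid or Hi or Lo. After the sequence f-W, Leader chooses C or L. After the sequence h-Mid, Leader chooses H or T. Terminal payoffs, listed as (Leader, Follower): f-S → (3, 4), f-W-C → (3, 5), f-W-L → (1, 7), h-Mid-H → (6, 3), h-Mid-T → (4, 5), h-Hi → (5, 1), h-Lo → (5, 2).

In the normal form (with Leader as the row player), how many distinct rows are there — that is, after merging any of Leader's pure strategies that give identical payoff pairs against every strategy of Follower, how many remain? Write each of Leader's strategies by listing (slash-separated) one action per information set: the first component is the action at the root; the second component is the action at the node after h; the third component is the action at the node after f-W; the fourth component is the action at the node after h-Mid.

6

Leader has 24 pure strategies: f/Mid/C/H, f/Mid/C/T, f/Mid/L/H, f/Mid/L/T, f/Hi/C/H, f/Hi/C/T, f/Hi/L/H, f/Hi/L/T, f/Lo/C/H, f/Lo/C/T, f/Lo/L/H, f/Lo/L/T, h/Mid/C/H, h/Mid/C/T, h/Mid/L/H, h/Mid/L/T, h/Hi/C/H, h/Hi/C/T, h/Hi/L/H, h/Hi/L/T, h/Lo/C/H, h/Lo/C/T, h/Lo/L/H, h/Lo/L/T. Columns: S, W.
{f/Mid/C/H, f/Mid/C/T, f/Hi/C/H, f/Hi/C/T, f/Lo/C/H, f/Lo/C/T} → row (3,4) (3,5)
{f/Mid/L/H, f/Mid/L/T, f/Hi/L/H, f/Hi/L/T, f/Lo/L/H, f/Lo/L/T} → row (3,4) (1,7)
{h/Mid/C/H, h/Mid/L/H} → row (6,3) (6,3)
{h/Mid/C/T, h/Mid/L/T} → row (4,5) (4,5)
{h/Hi/C/H, h/Hi/C/T, h/Hi/L/H, h/Hi/L/T} → row (5,1) (5,1)
{h/Lo/C/H, h/Lo/C/T, h/Lo/L/H, h/Lo/L/T} → row (5,2) (5,2)
That's 6 distinct rows out of 24 strategies.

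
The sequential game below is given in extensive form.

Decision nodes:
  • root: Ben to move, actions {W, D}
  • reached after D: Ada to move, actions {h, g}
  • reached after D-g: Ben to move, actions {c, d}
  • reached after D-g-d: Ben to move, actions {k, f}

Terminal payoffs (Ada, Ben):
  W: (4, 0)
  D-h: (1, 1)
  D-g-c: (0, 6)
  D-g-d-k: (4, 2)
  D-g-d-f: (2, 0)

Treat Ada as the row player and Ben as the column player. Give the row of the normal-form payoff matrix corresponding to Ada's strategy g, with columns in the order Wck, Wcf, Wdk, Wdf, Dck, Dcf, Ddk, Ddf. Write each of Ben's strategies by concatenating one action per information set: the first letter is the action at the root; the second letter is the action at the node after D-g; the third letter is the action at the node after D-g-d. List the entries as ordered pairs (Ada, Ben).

(4,0) (4,0) (4,0) (4,0) (0,6) (0,6) (4,2) (2,0)

vs Wck: Ben plays W → (4, 0)
vs Wcf: Ben plays W → (4, 0)
vs Wdk: Ben plays W → (4, 0)
vs Wdf: Ben plays W → (4, 0)
vs Dck: Ben plays D → Ada plays g at [D] → Ben plays c at [D-g] → (0, 6)
vs Dcf: Ben plays D → Ada plays g at [D] → Ben plays c at [D-g] → (0, 6)
vs Ddk: Ben plays D → Ada plays g at [D] → Ben plays d at [D-g] → Ben plays k at [D-g-d] → (4, 2)
vs Ddf: Ben plays D → Ada plays g at [D] → Ben plays d at [D-g] → Ben plays f at [D-g-d] → (2, 0)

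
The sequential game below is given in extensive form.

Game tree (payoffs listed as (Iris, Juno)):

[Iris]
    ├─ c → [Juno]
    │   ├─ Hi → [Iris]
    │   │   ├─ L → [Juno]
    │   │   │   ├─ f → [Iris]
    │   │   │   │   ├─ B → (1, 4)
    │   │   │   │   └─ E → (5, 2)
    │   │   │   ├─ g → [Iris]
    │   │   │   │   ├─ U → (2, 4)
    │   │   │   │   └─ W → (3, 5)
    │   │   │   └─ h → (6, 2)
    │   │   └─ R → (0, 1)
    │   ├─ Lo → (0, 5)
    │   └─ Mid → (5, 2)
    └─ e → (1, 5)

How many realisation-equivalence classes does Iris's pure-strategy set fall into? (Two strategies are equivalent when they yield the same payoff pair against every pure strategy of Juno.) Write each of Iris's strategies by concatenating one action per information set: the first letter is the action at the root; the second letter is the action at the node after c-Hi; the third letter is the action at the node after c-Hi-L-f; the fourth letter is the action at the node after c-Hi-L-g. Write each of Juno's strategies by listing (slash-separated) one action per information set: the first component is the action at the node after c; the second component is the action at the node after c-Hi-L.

Iris has 16 pure strategies: cLBU, cLBW, cLEU, cLEW, cRBU, cRBW, cREU, cREW, eLBU, eLBW, eLEU, eLEW, eRBU, eRBW, eREU, eREW. Columns: Hi/f, Hi/g, Hi/h, Lo/f, Lo/g, Lo/h, Mid/f, Mid/g, Mid/h.
{cLBU} → row (1,4) (2,4) (6,2) (0,5) (0,5) (0,5) (5,2) (5,2) (5,2)
{cLBW} → row (1,4) (3,5) (6,2) (0,5) (0,5) (0,5) (5,2) (5,2) (5,2)
{cLEU} → row (5,2) (2,4) (6,2) (0,5) (0,5) (0,5) (5,2) (5,2) (5,2)
{cLEW} → row (5,2) (3,5) (6,2) (0,5) (0,5) (0,5) (5,2) (5,2) (5,2)
{cRBU, cRBW, cREU, cREW} → row (0,1) (0,1) (0,1) (0,5) (0,5) (0,5) (5,2) (5,2) (5,2)
{eLBU, eLBW, eLEU, eLEW, eRBU, eRBW, eREU, eREW} → row (1,5) (1,5) (1,5) (1,5) (1,5) (1,5) (1,5) (1,5) (1,5)
That's 6 distinct rows out of 16 strategies.

6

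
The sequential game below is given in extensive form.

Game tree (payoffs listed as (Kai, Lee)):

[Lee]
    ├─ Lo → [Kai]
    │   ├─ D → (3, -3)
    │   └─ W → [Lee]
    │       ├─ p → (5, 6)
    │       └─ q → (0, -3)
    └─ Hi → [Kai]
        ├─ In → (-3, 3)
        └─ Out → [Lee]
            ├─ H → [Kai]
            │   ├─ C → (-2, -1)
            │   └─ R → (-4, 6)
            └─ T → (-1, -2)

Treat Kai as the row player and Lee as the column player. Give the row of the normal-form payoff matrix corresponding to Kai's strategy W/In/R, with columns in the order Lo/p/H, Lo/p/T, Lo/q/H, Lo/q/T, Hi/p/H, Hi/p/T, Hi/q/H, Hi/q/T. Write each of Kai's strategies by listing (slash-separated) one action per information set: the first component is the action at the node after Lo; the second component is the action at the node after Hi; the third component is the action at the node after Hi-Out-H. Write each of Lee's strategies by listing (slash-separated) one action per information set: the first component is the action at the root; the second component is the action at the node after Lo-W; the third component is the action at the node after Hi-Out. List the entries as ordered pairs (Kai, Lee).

vs Lo/p/H: Lee plays Lo → Kai plays W at [Lo] → Lee plays p at [Lo-W] → (5, 6)
vs Lo/p/T: Lee plays Lo → Kai plays W at [Lo] → Lee plays p at [Lo-W] → (5, 6)
vs Lo/q/H: Lee plays Lo → Kai plays W at [Lo] → Lee plays q at [Lo-W] → (0, -3)
vs Lo/q/T: Lee plays Lo → Kai plays W at [Lo] → Lee plays q at [Lo-W] → (0, -3)
vs Hi/p/H: Lee plays Hi → Kai plays In at [Hi] → (-3, 3)
vs Hi/p/T: Lee plays Hi → Kai plays In at [Hi] → (-3, 3)
vs Hi/q/H: Lee plays Hi → Kai plays In at [Hi] → (-3, 3)
vs Hi/q/T: Lee plays Hi → Kai plays In at [Hi] → (-3, 3)

(5,6) (5,6) (0,-3) (0,-3) (-3,3) (-3,3) (-3,3) (-3,3)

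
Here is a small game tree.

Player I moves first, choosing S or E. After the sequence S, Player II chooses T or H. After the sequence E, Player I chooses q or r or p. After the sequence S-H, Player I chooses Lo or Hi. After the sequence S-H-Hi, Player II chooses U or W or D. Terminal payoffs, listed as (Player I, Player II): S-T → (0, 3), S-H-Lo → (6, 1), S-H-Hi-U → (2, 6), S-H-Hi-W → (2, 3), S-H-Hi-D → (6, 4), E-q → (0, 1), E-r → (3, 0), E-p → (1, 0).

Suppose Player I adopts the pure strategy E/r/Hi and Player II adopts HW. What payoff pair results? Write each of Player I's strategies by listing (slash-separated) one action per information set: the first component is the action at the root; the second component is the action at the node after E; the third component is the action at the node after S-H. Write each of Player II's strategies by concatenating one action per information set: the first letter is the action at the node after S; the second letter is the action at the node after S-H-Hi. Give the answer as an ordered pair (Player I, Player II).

Trace the play path from the root:
  Player I plays E
  Player I plays r at [E]
→ terminal payoff (3, 0).
(Player I's choice at the node after S-H is never reached on this path, so it doesn't affect the outcome.)

(3, 0)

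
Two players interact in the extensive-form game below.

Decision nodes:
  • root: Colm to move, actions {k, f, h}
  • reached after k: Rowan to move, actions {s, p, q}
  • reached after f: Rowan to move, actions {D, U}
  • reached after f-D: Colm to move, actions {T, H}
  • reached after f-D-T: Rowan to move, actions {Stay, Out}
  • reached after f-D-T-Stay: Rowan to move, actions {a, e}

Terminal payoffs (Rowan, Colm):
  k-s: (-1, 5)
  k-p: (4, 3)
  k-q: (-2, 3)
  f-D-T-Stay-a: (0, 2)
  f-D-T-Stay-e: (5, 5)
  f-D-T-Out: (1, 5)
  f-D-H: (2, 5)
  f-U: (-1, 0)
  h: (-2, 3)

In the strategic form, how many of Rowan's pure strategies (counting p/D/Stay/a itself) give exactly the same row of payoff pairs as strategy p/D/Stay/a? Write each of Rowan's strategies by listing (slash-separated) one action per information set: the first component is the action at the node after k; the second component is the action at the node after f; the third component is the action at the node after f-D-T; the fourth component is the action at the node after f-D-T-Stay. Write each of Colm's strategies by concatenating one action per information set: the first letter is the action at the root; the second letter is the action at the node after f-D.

1

Row for p/D/Stay/a (columns kT, kH, fT, fH, hT, hH): (4,3) (4,3) (0,2) (2,5) (-2,3) (-2,3).
Every one of Rowan's information sets is on the play path for some reply by Colm when Rowan follows p/D/Stay/a.
Changing the action at any of them therefore changes at least one column, so only p/D/Stay/a itself gives this row.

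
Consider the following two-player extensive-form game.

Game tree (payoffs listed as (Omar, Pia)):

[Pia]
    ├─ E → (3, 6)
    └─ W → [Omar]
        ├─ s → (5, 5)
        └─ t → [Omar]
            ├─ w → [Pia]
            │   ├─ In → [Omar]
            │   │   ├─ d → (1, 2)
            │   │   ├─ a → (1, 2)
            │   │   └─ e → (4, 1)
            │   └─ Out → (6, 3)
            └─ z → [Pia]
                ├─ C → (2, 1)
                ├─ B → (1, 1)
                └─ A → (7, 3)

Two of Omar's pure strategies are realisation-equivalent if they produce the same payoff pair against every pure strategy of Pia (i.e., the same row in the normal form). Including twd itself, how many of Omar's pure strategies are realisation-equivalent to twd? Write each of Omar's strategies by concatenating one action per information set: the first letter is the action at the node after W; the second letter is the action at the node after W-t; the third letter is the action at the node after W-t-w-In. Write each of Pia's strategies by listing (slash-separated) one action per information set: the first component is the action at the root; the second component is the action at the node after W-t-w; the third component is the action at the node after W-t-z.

Row for twd (columns E/In/C, E/In/B, E/In/A, E/Out/C, E/Out/B, E/Out/A, W/In/C, W/In/B, W/In/A, W/Out/C, W/Out/B, W/Out/A): (3,6) (3,6) (3,6) (3,6) (3,6) (3,6) (1,2) (1,2) (1,2) (6,3) (6,3) (6,3).
Every one of Omar's information sets is on the play path for some reply by Pia when Omar follows twd.
Even so, twa happens to produce the same payoff in every column — so 2 strategies share this row.

2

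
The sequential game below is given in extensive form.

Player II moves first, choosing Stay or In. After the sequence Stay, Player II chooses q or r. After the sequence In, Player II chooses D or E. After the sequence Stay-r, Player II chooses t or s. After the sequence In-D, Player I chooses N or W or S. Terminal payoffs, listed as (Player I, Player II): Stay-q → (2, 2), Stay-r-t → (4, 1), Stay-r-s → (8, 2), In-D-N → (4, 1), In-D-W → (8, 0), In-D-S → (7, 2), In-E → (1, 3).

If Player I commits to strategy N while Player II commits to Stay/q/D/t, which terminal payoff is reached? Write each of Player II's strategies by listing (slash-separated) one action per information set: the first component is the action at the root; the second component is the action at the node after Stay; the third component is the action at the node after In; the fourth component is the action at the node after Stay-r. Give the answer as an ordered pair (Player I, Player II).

(2, 2)

Trace the play path from the root:
  Player II plays Stay
  Player II plays q at [Stay]
→ terminal payoff (2, 2).
(Player I's choice at the node after In-D is never reached on this path, so it doesn't affect the outcome.)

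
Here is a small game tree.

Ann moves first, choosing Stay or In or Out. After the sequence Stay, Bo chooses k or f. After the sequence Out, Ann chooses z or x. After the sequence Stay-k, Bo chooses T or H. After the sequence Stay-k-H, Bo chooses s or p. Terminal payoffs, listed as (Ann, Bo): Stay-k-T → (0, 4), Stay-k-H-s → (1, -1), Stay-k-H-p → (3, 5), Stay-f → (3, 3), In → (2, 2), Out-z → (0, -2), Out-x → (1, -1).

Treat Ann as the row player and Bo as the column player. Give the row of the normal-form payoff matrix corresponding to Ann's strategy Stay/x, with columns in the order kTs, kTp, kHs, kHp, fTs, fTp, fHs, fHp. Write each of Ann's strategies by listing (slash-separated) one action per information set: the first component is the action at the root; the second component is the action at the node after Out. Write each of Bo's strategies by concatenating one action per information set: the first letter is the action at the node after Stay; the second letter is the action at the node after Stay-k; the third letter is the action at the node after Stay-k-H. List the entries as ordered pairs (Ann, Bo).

(0,4) (0,4) (1,-1) (3,5) (3,3) (3,3) (3,3) (3,3)

vs kTs: Ann plays Stay → Bo plays k at [Stay] → Bo plays T at [Stay-k] → (0, 4)
vs kTp: Ann plays Stay → Bo plays k at [Stay] → Bo plays T at [Stay-k] → (0, 4)
vs kHs: Ann plays Stay → Bo plays k at [Stay] → Bo plays H at [Stay-k] → Bo plays s at [Stay-k-H] → (1, -1)
vs kHp: Ann plays Stay → Bo plays k at [Stay] → Bo plays H at [Stay-k] → Bo plays p at [Stay-k-H] → (3, 5)
vs fTs: Ann plays Stay → Bo plays f at [Stay] → (3, 3)
vs fTp: Ann plays Stay → Bo plays f at [Stay] → (3, 3)
vs fHs: Ann plays Stay → Bo plays f at [Stay] → (3, 3)
vs fHp: Ann plays Stay → Bo plays f at [Stay] → (3, 3)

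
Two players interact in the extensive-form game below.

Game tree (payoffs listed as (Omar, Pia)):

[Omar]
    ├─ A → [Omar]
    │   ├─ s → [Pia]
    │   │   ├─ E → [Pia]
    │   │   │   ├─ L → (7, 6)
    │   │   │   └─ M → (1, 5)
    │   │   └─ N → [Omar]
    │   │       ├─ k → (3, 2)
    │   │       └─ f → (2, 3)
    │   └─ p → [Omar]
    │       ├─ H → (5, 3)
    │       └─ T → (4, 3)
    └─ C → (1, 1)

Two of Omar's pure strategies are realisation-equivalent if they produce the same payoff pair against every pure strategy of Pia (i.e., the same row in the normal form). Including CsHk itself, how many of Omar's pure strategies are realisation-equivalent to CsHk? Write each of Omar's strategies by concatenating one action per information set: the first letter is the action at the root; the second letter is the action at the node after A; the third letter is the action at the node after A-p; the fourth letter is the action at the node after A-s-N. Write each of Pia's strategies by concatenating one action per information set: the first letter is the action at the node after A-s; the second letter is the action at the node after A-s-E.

8

Row for CsHk (columns EL, EM, NL, NM): (1,1) (1,1) (1,1) (1,1).
Under CsHk, Omar's choice at the node after A and at the node after A-p and at the node after A-s-N can never be reached regardless of what Pia does, so varying those choices leaves every outcome unchanged.
Holding the reachable choices fixed and varying the unreachable ones freely already gives 2 × 2 × 2 = 8 equivalent strategies.
No other strategy reproduces this row, so those 8 are the full class: CsHk, CsHf, CsTk, CsTf, CpHk, CpHf, CpTk, CpTf.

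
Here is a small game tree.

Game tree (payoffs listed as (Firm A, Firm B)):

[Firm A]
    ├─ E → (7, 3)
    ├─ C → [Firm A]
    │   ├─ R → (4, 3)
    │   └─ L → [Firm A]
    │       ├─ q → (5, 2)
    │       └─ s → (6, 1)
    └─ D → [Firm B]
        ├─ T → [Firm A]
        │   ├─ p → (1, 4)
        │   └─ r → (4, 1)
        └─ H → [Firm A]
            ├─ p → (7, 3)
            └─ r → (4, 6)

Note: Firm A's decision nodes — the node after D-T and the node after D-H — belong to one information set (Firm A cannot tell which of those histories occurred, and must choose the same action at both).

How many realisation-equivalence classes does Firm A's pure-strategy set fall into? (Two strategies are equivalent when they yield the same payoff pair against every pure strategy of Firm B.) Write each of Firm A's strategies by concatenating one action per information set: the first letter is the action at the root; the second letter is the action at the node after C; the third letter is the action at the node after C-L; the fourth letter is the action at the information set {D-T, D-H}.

6

Firm A has 24 pure strategies: ERqp, ERqr, ERsp, ERsr, ELqp, ELqr, ELsp, ELsr, CRqp, CRqr, CRsp, CRsr, CLqp, CLqr, CLsp, CLsr, DRqp, DRqr, DRsp, DRsr, DLqp, DLqr, DLsp, DLsr. Columns: T, H.
{ERqp, ERqr, ERsp, ERsr, ELqp, ELqr, ELsp, ELsr} → row (7,3) (7,3)
{CRqp, CRqr, CRsp, CRsr} → row (4,3) (4,3)
{CLqp, CLqr} → row (5,2) (5,2)
{CLsp, CLsr} → row (6,1) (6,1)
{DRqp, DRsp, DLqp, DLsp} → row (1,4) (7,3)
{DRqr, DRsr, DLqr, DLsr} → row (4,1) (4,6)
That's 6 distinct rows out of 24 strategies.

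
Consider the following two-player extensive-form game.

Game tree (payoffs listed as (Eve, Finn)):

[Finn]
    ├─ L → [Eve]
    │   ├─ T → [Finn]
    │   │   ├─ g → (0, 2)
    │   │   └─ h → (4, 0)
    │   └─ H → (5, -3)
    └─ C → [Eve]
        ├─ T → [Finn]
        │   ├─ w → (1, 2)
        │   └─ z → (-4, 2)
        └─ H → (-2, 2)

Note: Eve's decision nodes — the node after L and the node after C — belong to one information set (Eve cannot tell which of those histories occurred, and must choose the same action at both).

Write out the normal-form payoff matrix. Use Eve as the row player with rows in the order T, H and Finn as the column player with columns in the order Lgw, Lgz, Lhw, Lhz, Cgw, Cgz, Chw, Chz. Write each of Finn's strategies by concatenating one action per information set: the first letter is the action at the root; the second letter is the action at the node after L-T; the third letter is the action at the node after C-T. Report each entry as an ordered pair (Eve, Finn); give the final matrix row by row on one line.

          Lgw      Lgz      Lhw      Lhz      Cgw      Cgz      Chw      Chz
   T    (0,2)    (0,2)    (4,0)    (4,0)    (1,2)   (-4,2)    (1,2)   (-4,2)
   H   (5,-3)   (5,-3)   (5,-3)   (5,-3)   (-2,2)   (-2,2)   (-2,2)   (-2,2)

T: (0,2) (0,2) (4,0) (4,0) (1,2) (-4,2) (1,2) (-4,2) | H: (5,-3) (5,-3) (5,-3) (5,-3) (-2,2) (-2,2) (-2,2) (-2,2)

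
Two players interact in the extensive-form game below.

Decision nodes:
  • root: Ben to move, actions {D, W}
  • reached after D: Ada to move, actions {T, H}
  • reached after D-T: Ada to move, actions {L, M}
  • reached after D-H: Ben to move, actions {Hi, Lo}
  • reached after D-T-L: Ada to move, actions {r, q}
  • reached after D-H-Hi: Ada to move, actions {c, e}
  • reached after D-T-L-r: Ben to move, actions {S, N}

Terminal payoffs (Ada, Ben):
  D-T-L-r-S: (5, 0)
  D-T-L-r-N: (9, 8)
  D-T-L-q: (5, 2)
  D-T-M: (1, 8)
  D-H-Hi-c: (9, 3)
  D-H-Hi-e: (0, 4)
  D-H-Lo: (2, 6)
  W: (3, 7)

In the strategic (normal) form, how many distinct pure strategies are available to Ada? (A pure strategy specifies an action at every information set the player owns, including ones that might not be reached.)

Ada owns the node after D with actions {T, H} — two choices.
Ada owns the node after D-T with actions {L, M} — two choices.
Ada owns the node after D-T-L with actions {r, q} — two choices.
Ada owns the node after D-H-Hi with actions {c, e} — two choices.
A pure strategy fixes one action at each information set independently, so the count is the product 2 × 2 × 2 × 2 = 16.
(For reference, Ben has 8 pure strategies, giving a 16×8 normal-form matrix.)

16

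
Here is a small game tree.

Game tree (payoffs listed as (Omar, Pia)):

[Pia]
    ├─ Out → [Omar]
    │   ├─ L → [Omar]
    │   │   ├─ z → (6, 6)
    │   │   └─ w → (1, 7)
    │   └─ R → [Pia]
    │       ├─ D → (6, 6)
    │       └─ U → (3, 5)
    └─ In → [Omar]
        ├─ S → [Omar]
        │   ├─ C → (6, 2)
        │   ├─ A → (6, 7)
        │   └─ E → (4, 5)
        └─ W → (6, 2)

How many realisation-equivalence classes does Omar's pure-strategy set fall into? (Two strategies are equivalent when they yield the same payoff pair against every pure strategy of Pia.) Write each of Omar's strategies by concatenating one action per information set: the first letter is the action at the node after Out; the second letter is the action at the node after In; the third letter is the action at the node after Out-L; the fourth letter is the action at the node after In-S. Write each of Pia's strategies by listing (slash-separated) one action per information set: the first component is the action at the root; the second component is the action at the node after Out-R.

9

Omar has 24 pure strategies: LSzC, LSzA, LSzE, LSwC, LSwA, LSwE, LWzC, LWzA, LWzE, LWwC, LWwA, LWwE, RSzC, RSzA, RSzE, RSwC, RSwA, RSwE, RWzC, RWzA, RWzE, RWwC, RWwA, RWwE. Columns: Out/D, Out/U, In/D, In/U.
{LSzC, LWzC, LWzA, LWzE} → row (6,6) (6,6) (6,2) (6,2)
{LSzA} → row (6,6) (6,6) (6,7) (6,7)
{LSzE} → row (6,6) (6,6) (4,5) (4,5)
{LSwC, LWwC, LWwA, LWwE} → row (1,7) (1,7) (6,2) (6,2)
{LSwA} → row (1,7) (1,7) (6,7) (6,7)
{LSwE} → row (1,7) (1,7) (4,5) (4,5)
{RSzC, RSwC, RWzC, RWzA, RWzE, RWwC, RWwA, RWwE} → row (6,6) (3,5) (6,2) (6,2)
{RSzA, RSwA} → row (6,6) (3,5) (6,7) (6,7)
{RSzE, RSwE} → row (6,6) (3,5) (4,5) (4,5)
That's 9 distinct rows out of 24 strategies.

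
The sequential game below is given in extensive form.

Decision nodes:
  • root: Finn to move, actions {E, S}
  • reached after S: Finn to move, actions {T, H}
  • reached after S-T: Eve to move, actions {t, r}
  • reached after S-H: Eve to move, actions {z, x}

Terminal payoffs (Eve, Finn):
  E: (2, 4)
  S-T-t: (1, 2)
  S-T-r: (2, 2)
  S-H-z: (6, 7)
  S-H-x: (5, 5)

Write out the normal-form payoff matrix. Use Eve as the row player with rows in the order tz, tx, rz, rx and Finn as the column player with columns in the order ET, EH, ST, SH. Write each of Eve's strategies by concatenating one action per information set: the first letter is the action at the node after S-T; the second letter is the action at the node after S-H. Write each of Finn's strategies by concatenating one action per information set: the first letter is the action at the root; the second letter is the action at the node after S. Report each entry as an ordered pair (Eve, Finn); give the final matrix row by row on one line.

           ET       EH       ST       SH
  tz    (2,4)    (2,4)    (1,2)    (6,7)
  tx    (2,4)    (2,4)    (1,2)    (5,5)
  rz    (2,4)    (2,4)    (2,2)    (6,7)
  rx    (2,4)    (2,4)    (2,2)    (5,5)

tz: (2,4) (2,4) (1,2) (6,7) | tx: (2,4) (2,4) (1,2) (5,5) | rz: (2,4) (2,4) (2,2) (6,7) | rx: (2,4) (2,4) (2,2) (5,5)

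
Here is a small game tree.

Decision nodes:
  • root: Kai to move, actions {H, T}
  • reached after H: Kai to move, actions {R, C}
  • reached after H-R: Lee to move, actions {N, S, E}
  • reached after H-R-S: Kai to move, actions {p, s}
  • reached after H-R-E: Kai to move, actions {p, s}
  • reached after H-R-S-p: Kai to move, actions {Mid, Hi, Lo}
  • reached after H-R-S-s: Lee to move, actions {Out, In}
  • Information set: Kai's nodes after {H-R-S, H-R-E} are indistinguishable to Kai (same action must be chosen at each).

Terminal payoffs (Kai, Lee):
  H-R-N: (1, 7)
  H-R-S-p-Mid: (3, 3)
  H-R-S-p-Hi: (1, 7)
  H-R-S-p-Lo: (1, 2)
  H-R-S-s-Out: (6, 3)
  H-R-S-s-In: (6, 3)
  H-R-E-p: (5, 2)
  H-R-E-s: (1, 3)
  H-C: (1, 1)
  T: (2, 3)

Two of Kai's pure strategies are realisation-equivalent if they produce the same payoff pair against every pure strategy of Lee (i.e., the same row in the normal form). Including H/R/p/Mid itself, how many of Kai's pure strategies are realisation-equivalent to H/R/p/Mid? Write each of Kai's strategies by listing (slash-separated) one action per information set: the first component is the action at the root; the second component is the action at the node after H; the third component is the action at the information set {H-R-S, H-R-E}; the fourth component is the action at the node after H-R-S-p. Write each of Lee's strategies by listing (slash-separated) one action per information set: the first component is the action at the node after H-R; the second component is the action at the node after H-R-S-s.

Row for H/R/p/Mid (columns N/Out, N/In, S/Out, S/In, E/Out, E/In): (1,7) (1,7) (3,3) (3,3) (5,2) (5,2).
Every one of Kai's information sets is on the play path for some reply by Lee when Kai follows H/R/p/Mid.
Changing the action at any of them therefore changes at least one column, so only H/R/p/Mid itself gives this row.

1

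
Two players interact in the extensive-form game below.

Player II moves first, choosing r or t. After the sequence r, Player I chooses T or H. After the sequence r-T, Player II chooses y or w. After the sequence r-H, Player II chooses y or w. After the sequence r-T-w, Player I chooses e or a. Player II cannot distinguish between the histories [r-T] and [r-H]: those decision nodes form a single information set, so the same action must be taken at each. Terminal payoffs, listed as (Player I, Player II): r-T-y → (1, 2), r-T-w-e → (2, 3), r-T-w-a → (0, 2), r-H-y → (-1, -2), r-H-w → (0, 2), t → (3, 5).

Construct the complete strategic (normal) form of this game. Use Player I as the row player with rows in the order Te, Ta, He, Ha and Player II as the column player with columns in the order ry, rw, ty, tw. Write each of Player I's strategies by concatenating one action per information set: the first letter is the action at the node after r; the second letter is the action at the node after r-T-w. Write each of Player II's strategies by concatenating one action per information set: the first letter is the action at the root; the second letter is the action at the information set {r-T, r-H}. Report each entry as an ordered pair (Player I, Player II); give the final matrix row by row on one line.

           ry       rw       ty       tw
  Te    (1,2)    (2,3)    (3,5)    (3,5)
  Ta    (1,2)    (0,2)    (3,5)    (3,5)
  He  (-1,-2)    (0,2)    (3,5)    (3,5)
  Ha  (-1,-2)    (0,2)    (3,5)    (3,5)

Te: (1,2) (2,3) (3,5) (3,5) | Ta: (1,2) (0,2) (3,5) (3,5) | He: (-1,-2) (0,2) (3,5) (3,5) | Ha: (-1,-2) (0,2) (3,5) (3,5)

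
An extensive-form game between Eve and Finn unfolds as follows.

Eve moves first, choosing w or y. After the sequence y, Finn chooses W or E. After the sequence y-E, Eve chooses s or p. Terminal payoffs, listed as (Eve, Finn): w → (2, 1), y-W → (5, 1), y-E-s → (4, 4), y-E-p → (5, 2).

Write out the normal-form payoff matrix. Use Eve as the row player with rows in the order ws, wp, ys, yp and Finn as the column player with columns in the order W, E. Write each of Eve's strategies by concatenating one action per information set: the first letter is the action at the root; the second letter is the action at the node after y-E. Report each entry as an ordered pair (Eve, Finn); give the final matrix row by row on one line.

Row ws: W→(2,1), E→(2,1)
Row wp: W→(2,1), E→(2,1)
Row ys: W→(5,1), E→(4,4)
Row yp: W→(5,1), E→(5,2)

ws: (2,1) (2,1) | wp: (2,1) (2,1) | ys: (5,1) (4,4) | yp: (5,1) (5,2)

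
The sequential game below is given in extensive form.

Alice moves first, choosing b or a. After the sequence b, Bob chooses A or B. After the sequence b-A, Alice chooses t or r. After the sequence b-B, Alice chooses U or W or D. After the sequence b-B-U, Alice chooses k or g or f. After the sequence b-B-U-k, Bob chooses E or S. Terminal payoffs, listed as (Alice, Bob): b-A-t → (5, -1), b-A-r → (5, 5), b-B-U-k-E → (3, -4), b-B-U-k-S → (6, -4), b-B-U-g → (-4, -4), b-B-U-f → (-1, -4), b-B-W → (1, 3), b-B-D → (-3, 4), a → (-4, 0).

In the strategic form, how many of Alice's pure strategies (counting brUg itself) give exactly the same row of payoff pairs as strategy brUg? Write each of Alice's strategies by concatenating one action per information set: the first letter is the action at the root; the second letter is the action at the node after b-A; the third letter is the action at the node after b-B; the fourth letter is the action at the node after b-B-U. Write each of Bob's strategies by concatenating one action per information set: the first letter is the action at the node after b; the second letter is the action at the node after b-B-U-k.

1

Row for brUg (columns AE, AS, BE, BS): (5,5) (5,5) (-4,-4) (-4,-4).
Every one of Alice's information sets is on the play path for some reply by Bob when Alice follows brUg.
Changing the action at any of them therefore changes at least one column, so only brUg itself gives this row.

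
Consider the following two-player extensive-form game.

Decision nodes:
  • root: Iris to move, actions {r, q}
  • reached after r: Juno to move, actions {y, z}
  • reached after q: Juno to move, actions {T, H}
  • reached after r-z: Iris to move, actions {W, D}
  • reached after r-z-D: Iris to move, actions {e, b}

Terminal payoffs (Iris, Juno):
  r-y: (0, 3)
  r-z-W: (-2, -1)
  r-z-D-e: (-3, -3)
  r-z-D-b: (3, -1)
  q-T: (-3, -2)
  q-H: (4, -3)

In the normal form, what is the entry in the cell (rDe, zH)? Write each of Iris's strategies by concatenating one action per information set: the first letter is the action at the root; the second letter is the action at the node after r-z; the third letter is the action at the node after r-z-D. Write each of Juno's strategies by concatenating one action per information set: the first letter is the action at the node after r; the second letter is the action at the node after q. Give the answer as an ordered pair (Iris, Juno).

(-3, -3)

Trace the play path from the root:
  Iris plays r
  Juno plays z at [r]
  Iris plays D at [r-z]
  Iris plays e at [r-z-D]
→ terminal payoff (-3, -3).
(Juno's choice at the node after q is never reached on this path, so it doesn't affect the outcome.)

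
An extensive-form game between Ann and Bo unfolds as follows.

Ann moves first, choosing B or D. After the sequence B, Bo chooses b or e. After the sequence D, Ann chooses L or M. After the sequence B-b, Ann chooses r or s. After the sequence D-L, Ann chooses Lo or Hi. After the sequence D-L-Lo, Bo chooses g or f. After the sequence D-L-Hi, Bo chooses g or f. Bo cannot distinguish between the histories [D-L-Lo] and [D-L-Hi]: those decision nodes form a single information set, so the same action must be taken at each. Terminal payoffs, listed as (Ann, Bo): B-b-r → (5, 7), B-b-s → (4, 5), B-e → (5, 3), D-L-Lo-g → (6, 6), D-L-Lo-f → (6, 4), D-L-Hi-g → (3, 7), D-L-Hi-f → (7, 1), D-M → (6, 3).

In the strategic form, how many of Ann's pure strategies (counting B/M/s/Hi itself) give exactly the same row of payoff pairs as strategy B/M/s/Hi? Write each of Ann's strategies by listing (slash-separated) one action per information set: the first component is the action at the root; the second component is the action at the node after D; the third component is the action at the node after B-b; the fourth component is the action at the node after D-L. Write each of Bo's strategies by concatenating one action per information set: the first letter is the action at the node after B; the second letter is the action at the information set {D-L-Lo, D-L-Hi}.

Row for B/M/s/Hi (columns bg, bf, eg, ef): (4,5) (4,5) (5,3) (5,3).
Under B/M/s/Hi, Ann's choice at the node after D and at the node after D-L can never be reached regardless of what Bo does, so varying those choices leaves every outcome unchanged.
Holding the reachable choices fixed and varying the unreachable ones freely already gives 2 × 2 = 4 equivalent strategies.
No other strategy reproduces this row, so those 4 are the full class: B/L/s/Lo, B/L/s/Hi, B/M/s/Lo, B/M/s/Hi.

4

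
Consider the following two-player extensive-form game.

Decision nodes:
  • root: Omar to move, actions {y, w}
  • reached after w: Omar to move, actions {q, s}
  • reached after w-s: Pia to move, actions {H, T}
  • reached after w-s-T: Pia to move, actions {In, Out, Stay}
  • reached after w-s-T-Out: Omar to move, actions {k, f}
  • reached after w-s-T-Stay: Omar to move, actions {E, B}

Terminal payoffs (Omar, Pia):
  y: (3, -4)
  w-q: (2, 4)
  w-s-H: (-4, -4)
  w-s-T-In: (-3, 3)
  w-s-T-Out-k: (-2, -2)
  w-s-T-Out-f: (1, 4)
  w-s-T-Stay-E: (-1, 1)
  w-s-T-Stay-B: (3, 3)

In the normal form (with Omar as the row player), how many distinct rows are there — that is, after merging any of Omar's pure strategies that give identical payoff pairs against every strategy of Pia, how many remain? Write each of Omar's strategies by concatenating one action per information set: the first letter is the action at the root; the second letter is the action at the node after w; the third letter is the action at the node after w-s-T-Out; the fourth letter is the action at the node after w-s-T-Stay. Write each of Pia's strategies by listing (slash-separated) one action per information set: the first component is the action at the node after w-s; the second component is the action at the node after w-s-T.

Omar has 16 pure strategies: yqkE, yqkB, yqfE, yqfB, yskE, yskB, ysfE, ysfB, wqkE, wqkB, wqfE, wqfB, wskE, wskB, wsfE, wsfB. Columns: H/In, H/Out, H/Stay, T/In, T/Out, T/Stay.
{yqkE, yqkB, yqfE, yqfB, yskE, yskB, ysfE, ysfB} → row (3,-4) (3,-4) (3,-4) (3,-4) (3,-4) (3,-4)
{wqkE, wqkB, wqfE, wqfB} → row (2,4) (2,4) (2,4) (2,4) (2,4) (2,4)
{wskE} → row (-4,-4) (-4,-4) (-4,-4) (-3,3) (-2,-2) (-1,1)
{wskB} → row (-4,-4) (-4,-4) (-4,-4) (-3,3) (-2,-2) (3,3)
{wsfE} → row (-4,-4) (-4,-4) (-4,-4) (-3,3) (1,4) (-1,1)
{wsfB} → row (-4,-4) (-4,-4) (-4,-4) (-3,3) (1,4) (3,3)
That's 6 distinct rows out of 16 strategies.

6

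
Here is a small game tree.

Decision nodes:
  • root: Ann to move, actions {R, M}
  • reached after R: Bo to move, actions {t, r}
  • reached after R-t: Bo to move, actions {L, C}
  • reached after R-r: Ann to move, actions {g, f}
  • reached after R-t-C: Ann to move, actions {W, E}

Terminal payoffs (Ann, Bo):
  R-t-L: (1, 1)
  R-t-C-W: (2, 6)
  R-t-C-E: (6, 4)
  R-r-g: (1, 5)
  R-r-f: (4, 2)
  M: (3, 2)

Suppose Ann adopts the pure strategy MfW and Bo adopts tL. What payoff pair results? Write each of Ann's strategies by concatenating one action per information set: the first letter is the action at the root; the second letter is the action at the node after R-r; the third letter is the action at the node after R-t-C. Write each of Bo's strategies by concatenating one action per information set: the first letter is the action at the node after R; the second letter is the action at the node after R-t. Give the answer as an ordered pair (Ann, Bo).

(3, 2)

Trace the play path from the root:
  Ann plays M
→ terminal payoff (3, 2).
(Ann's choice at the node after R-r is never reached on this path, so it doesn't affect the outcome.)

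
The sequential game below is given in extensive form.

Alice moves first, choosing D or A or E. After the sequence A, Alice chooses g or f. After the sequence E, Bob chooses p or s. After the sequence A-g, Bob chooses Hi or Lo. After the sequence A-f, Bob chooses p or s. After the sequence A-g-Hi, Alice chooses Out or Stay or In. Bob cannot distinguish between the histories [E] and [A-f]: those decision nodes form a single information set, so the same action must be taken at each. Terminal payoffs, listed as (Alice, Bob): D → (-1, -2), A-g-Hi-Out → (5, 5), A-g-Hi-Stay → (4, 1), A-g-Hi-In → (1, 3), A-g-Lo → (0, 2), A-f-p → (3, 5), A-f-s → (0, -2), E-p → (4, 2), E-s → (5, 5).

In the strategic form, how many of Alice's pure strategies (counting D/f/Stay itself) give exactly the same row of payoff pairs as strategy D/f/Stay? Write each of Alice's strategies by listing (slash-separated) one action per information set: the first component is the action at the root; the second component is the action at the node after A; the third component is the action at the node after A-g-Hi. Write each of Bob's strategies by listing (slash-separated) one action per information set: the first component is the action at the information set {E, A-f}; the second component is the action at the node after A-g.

Row for D/f/Stay (columns p/Hi, p/Lo, s/Hi, s/Lo): (-1,-2) (-1,-2) (-1,-2) (-1,-2).
Under D/f/Stay, Alice's choice at the node after A and at the node after A-g-Hi can never be reached regardless of what Bob does, so varying those choices leaves every outcome unchanged.
Holding the reachable choices fixed and varying the unreachable ones freely already gives 2 × 3 = 6 equivalent strategies.
No other strategy reproduces this row, so those 6 are the full class: D/g/Out, D/g/Stay, D/g/In, D/f/Out, D/f/Stay, D/f/In.

6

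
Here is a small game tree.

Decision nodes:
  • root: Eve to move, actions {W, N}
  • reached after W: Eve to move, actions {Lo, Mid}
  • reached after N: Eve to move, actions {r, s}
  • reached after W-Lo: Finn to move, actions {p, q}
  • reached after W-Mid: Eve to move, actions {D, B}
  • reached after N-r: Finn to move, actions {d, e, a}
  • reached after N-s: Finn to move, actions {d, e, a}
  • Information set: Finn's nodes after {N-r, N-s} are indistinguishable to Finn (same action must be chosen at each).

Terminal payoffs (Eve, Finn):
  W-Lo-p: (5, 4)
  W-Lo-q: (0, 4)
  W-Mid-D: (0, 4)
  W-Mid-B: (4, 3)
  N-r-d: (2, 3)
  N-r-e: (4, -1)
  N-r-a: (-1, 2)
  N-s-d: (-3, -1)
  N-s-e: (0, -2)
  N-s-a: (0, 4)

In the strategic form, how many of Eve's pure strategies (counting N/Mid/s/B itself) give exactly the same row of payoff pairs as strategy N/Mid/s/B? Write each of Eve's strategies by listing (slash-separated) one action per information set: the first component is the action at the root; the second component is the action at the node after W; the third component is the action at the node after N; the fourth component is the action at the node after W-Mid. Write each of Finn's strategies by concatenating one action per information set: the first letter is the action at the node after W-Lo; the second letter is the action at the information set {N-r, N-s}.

Row for N/Mid/s/B (columns pd, pe, pa, qd, qe, qa): (-3,-1) (0,-2) (0,4) (-3,-1) (0,-2) (0,4).
Under N/Mid/s/B, Eve's choice at the node after W and at the node after W-Mid can never be reached regardless of what Finn does, so varying those choices leaves every outcome unchanged.
Holding the reachable choices fixed and varying the unreachable ones freely already gives 2 × 2 = 4 equivalent strategies.
No other strategy reproduces this row, so those 4 are the full class: N/Lo/s/D, N/Lo/s/B, N/Mid/s/D, N/Mid/s/B.

4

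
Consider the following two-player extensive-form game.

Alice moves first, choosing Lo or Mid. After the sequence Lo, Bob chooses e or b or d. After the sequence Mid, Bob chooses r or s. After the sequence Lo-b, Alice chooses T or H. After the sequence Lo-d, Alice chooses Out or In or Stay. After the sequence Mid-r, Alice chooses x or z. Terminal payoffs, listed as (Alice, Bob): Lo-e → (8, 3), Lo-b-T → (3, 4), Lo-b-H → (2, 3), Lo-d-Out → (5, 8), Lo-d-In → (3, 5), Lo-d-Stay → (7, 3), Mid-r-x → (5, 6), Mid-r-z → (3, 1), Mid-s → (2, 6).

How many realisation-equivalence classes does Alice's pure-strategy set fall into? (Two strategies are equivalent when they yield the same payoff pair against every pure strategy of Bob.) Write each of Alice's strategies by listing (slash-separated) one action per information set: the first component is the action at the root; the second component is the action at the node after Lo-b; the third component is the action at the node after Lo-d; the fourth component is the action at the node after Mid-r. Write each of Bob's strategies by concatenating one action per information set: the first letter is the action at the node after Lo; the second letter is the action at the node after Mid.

Alice has 24 pure strategies: Lo/T/Out/x, Lo/T/Out/z, Lo/T/In/x, Lo/T/In/z, Lo/T/Stay/x, Lo/T/Stay/z, Lo/H/Out/x, Lo/H/Out/z, Lo/H/In/x, Lo/H/In/z, Lo/H/Stay/x, Lo/H/Stay/z, Mid/T/Out/x, Mid/T/Out/z, Mid/T/In/x, Mid/T/In/z, Mid/T/Stay/x, Mid/T/Stay/z, Mid/H/Out/x, Mid/H/Out/z, Mid/H/In/x, Mid/H/In/z, Mid/H/Stay/x, Mid/H/Stay/z. Columns: er, es, br, bs, dr, ds.
{Lo/T/Out/x, Lo/T/Out/z} → row (8,3) (8,3) (3,4) (3,4) (5,8) (5,8)
{Lo/T/In/x, Lo/T/In/z} → row (8,3) (8,3) (3,4) (3,4) (3,5) (3,5)
{Lo/T/Stay/x, Lo/T/Stay/z} → row (8,3) (8,3) (3,4) (3,4) (7,3) (7,3)
{Lo/H/Out/x, Lo/H/Out/z} → row (8,3) (8,3) (2,3) (2,3) (5,8) (5,8)
{Lo/H/In/x, Lo/H/In/z} → row (8,3) (8,3) (2,3) (2,3) (3,5) (3,5)
{Lo/H/Stay/x, Lo/H/Stay/z} → row (8,3) (8,3) (2,3) (2,3) (7,3) (7,3)
{Mid/T/Out/x, Mid/T/In/x, Mid/T/Stay/x, Mid/H/Out/x, Mid/H/In/x, Mid/H/Stay/x} → row (5,6) (2,6) (5,6) (2,6) (5,6) (2,6)
{Mid/T/Out/z, Mid/T/In/z, Mid/T/Stay/z, Mid/H/Out/z, Mid/H/In/z, Mid/H/Stay/z} → row (3,1) (2,6) (3,1) (2,6) (3,1) (2,6)
That's 8 distinct rows out of 24 strategies.

8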